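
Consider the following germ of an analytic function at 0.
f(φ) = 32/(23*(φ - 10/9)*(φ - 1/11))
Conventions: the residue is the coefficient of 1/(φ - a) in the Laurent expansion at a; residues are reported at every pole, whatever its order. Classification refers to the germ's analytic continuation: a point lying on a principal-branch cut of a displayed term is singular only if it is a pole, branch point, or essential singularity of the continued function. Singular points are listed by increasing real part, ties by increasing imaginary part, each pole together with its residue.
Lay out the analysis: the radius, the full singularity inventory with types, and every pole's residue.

Denominator factor (φ - 10/9): pole of order 1 at 10/9, modulus 10/9.
Denominator factor (φ - 1/11): pole of order 1 at 1/11, modulus 1/11.
The radius of convergence is the smallest modulus among the singular points: 1/11.
At the order-1 pole 1/11 set g(φ) = (φ - (1/11))*f(φ) = 32/(23*(φ - 10/9)).
Simple pole: residue = g(a) at a = 1/11, which is -3168/2323.
At the order-1 pole 10/9 set g(φ) = (φ - (10/9))*f(φ) = 32/(23*(φ - 1/11)).
Simple pole: residue = g(a) at a = 10/9, which is 3168/2323.
List the singular points by increasing real part (a conjugate pair: the negative imaginary part first).

Radius of convergence at 0: 1/11.
At 1/11: a pole of order 1; residue -3168/2323.
At 10/9: a pole of order 1; residue 3168/2323.


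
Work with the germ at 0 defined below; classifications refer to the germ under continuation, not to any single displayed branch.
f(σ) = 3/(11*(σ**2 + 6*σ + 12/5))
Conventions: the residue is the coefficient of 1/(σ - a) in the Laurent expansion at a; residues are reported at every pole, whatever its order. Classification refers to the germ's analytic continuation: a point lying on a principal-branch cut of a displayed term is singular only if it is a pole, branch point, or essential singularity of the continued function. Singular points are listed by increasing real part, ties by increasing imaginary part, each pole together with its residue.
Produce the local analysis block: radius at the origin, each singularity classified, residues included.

Radius of convergence at 0: 3 - (1/5)*sqrt(165).
At -3 - (1/5)*sqrt(165): a pole of order 1; residue -(1/242)*sqrt(165).
At -3 + (1/5)*sqrt(165): a pole of order 1; residue (1/242)*sqrt(165).

Denominator factor (σ**2 + 6*σ + 12/5): discriminant 132/5, real irrational roots -3 + (1/5)*sqrt(165) and -3 - (1/5)*sqrt(165); poles of order 1, moduli 3 - (1/5)*sqrt(165) and 3 + (1/5)*sqrt(165).
The radius of convergence is the smallest modulus among the singular points: 3 - (1/5)*sqrt(165).
The factor σ**2 + 6*σ + 12/5 splits as (σ - a)(σ - a') with a = -3 - (1/5)*sqrt(165), a' = -3 + (1/5)*sqrt(165). At the order-1 pole a set g(σ) = (σ - a)*f(σ) = [3/11] / (σ - a').
Simple pole: residue = g(a) at a = -3 - (1/5)*sqrt(165), which is -(1/242)*sqrt(165).
The factor σ**2 + 6*σ + 12/5 splits as (σ - a)(σ - a') with a = -3 + (1/5)*sqrt(165), a' = -3 - (1/5)*sqrt(165). At the order-1 pole a set g(σ) = (σ - a)*f(σ) = [3/11] / (σ - a').
Simple pole: residue = g(a) at a = -3 + (1/5)*sqrt(165), which is (1/242)*sqrt(165).
List the singular points by increasing real part (a conjugate pair: the negative imaginary part first).


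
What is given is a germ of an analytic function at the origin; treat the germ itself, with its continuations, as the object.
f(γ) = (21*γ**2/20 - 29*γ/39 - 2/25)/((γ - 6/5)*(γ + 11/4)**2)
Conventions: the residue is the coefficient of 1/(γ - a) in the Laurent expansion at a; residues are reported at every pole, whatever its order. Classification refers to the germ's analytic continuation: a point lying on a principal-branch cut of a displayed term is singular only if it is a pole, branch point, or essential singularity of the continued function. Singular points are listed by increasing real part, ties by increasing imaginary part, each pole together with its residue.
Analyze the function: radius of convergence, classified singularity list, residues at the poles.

Denominator factor (γ - 6/5): pole of order 1 at 6/5, modulus 6/5.
Denominator factor (γ + 11/4)^2: pole of order 2 at -11/4, modulus 11/4.
The radius of convergence is the smallest modulus among the singular points: 6/5.
At the order-2 pole -11/4 set g(γ) = (γ - (-11/4))^2*f(γ) = (21*γ**2/20 - 29*γ/39 - 2/25)/(γ - 6/5).
Order-2 pole: residue = g'(a); g'(-11/4) = 329533/324532, so the residue is 329533/324532.
At the order-1 pole 6/5 set g(γ) = (γ - (6/5))*f(γ) = (21*γ**2/20 - 29*γ/39 - 2/25)/(γ + 11/4)**2.
Simple pole: residue = g(a) at a = 6/5, which is 14032/405665.
List the singular points by increasing real part (a conjugate pair: the negative imaginary part first).

Radius of convergence at 0: 6/5.
At -11/4: a pole of order 2; residue 329533/324532.
At 6/5: a pole of order 1; residue 14032/405665.


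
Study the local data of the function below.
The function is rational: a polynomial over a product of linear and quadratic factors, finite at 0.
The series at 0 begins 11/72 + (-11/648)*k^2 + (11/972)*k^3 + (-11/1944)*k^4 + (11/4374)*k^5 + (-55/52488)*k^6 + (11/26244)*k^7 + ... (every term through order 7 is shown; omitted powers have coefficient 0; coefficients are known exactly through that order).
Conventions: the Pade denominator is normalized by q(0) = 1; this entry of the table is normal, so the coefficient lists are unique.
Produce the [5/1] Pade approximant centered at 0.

Taylor coefficients needed (read off): a_0 = 11/72, a_1 = 0, a_2 = -11/648, a_3 = 11/972, a_4 = -11/1944, a_5 = 11/4374, a_6 = -55/52488.
Write the denominator as Q(k) = 1 + q1*k. Requiring Q*f - P = O(k^7) with deg P <= 5 kills the coefficients of k^6..k^6 in Q*f:
  k^6: a_6 + q1*a_5 = 0, i.e. -55/52488 + (11/4374)*q1 = 0.
Solving this linear system: q1 = 5/12.
The numerator is Q*f truncated at degree 5: P0 = a_0 = 11/72; P1 = a_1 + q1*a_0 = 55/864; P2 = a_2 + q1*a_1 = -11/648; P3 = a_3 + q1*a_2 = 11/2592; P4 = a_4 + q1*a_3 = -11/11664; P5 = a_5 + q1*a_4 = 11/69984.

The Pade approximant has numerator coefficients [11/72, 55/864, -11/648, 11/2592, -11/11664, 11/69984]; denominator coefficients [1, 5/12].


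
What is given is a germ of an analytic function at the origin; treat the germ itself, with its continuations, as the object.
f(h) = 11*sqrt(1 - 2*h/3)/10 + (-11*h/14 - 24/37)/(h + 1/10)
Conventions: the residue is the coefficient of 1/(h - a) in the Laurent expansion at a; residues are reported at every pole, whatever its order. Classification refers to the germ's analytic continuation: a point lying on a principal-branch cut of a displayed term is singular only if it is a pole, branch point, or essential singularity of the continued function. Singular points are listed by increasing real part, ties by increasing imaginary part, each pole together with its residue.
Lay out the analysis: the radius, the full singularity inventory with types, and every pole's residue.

Denominator factor (h + 1/10): pole of order 1 at -1/10, modulus 1/10.
Branch term (11/10)*sqrt(1 - h/(3/2)): its argument vanishes at h = 3/2, a square-root branch point, modulus 3/2.
The radius of convergence is the smallest modulus among the singular points: 1/10.
The branch term is analytic at -1/10 and contributes nothing to the residue; only the rational part matters.
At the order-1 pole -1/10 set g(h) = (h - (-1/10))*(rational part) = -11*h/14 - 24/37.
Simple pole: residue = g(a) at a = -1/10, which is -2953/5180.
List the singular points by increasing real part (a conjugate pair: the negative imaginary part first).

Radius of convergence at 0: 1/10.
At -1/10: a pole of order 1; residue -2953/5180.
At 3/2: an algebraic (square-root) branch point.


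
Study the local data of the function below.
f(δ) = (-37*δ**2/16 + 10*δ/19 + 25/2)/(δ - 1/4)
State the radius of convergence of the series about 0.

Denominator factor (δ - 1/4): pole of order 1 at 1/4, modulus 1/4.
The radius of convergence is the smallest modulus among the singular points: 1/4.

The radius of convergence is 1/4.


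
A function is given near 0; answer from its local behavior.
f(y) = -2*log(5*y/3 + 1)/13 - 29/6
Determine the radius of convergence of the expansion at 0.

Branch term (-2/13)*log(1 - y/(-3/5)): its argument vanishes at y = -3/5, a logarithmic branch point, modulus 3/5.
The radius of convergence is the smallest modulus among the singular points: 3/5.

The radius of convergence is 3/5.


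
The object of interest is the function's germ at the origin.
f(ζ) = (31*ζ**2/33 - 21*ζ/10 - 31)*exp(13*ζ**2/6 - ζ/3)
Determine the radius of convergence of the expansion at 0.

The factor exp(13*ζ**2/6 - ζ/3) is entire and contributes no finite singular point.
The polynomial part has no poles.
No finite singular points: the Taylor series at 0 converges everywhere.

The radius of convergence is infinite.


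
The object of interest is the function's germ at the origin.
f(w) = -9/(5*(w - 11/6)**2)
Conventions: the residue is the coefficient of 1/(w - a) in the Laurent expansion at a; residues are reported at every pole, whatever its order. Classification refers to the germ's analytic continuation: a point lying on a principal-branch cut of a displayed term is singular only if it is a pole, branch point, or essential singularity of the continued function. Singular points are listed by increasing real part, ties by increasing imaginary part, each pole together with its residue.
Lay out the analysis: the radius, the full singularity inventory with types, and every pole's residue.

Radius of convergence at 0: 11/6.
At 11/6: a pole of order 2; residue 0.

Denominator factor (w - 11/6)^2: pole of order 2 at 11/6, modulus 11/6.
The radius of convergence is the smallest modulus among the singular points: 11/6.
At the order-2 pole 11/6 set g(w) = (w - (11/6))^2*f(w) = -9/5.
Order-2 pole: residue = g'(a); g'(11/6) = 0, so the residue is 0.


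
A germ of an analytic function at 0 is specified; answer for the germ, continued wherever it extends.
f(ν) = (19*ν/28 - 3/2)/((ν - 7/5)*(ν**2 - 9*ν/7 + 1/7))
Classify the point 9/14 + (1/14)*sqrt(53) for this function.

The denominator factor ν**2 - 9*ν/7 + 1/7 vanishes at 9/14 + (1/14)*sqrt(53) and appears to the power 1; the numerator there equals -417/392 + (19/392)*sqrt(53), nonzero, and no other factor vanishes.
Hence a pole whose order is the multiplicity, 1.

The point is a pole of order 1.


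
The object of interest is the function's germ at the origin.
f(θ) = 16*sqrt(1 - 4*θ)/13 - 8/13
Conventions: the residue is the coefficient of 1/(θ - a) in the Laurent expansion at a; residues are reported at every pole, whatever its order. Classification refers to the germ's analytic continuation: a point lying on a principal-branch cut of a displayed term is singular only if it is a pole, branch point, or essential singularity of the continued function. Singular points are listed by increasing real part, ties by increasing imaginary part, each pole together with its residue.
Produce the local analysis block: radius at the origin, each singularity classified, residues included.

Branch term (16/13)*sqrt(1 - θ/(1/4)): its argument vanishes at θ = 1/4, a square-root branch point, modulus 1/4.
The radius of convergence is the smallest modulus among the singular points: 1/4.

Radius of convergence at 0: 1/4.
At 1/4: an algebraic (square-root) branch point.


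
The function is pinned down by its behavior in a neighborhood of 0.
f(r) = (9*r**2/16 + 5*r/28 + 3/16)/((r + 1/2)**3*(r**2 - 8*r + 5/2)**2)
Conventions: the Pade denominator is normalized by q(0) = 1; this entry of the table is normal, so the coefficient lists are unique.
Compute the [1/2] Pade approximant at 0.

Taylor coefficients needed (expand at 0): a_0 = 6/25, a_1 = 284/875, a_2 = 19846/4375, a_3 = 175628/21875.
Write the denominator as Q(r) = 1 + q1*r + q2*r^2. Requiring Q*f - P = O(r^4) with deg P <= 1 kills the coefficients of r^2..r^3 in Q*f:
  r^2: a_2 + q1*a_1 + q2*a_0 = 0, i.e. 19846/4375 + (284/875)*q1 + (6/25)*q2 = 0.
  r^3: a_3 + q1*a_2 + q2*a_1 = 0, i.e. 175628/21875 + (19846/4375)*q1 + (284/875)*q2 = 0.
Solving this linear system: q1 = -435028/941095, q2 = -85996341/4705475.
The numerator is Q*f truncated at degree 1: P0 = a_0 = 6/25; P1 = a_1 + q1*a_0 = 7036604/32938325.

The Pade approximant has numerator coefficients [6/25, 7036604/32938325]; denominator coefficients [1, -435028/941095, -85996341/4705475].


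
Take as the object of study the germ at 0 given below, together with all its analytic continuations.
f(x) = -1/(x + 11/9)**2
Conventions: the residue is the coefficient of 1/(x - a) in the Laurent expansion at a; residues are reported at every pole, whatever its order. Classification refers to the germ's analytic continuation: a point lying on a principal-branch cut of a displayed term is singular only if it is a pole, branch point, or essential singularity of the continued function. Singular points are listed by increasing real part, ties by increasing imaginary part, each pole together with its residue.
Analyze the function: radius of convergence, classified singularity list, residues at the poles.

Denominator factor (x + 11/9)^2: pole of order 2 at -11/9, modulus 11/9.
The radius of convergence is the smallest modulus among the singular points: 11/9.
At the order-2 pole -11/9 set g(x) = (x - (-11/9))^2*f(x) = -1.
Order-2 pole: residue = g'(a); g'(-11/9) = 0, so the residue is 0.

Radius of convergence at 0: 11/9.
At -11/9: a pole of order 2; residue 0.


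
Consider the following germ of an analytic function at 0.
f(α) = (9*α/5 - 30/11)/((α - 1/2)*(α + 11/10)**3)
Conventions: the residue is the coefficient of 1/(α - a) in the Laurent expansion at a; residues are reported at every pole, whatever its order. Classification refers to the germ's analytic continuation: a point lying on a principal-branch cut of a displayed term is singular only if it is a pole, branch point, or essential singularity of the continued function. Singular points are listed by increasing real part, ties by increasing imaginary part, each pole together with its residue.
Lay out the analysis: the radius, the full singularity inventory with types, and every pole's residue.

Radius of convergence at 0: 1/2.
At -11/10: a pole of order 3; residue 5025/11264.
At 1/2: a pole of order 1; residue -5025/11264.

Denominator factor (α - 1/2): pole of order 1 at 1/2, modulus 1/2.
Denominator factor (α + 11/10)^3: pole of order 3 at -11/10, modulus 11/10.
The radius of convergence is the smallest modulus among the singular points: 1/2.
At the order-3 pole -11/10 set g(α) = (α - (-11/10))^3*f(α) = (9*α/5 - 30/11)/(α - 1/2).
Order-3 pole: residue = g''(a)/2; g''(-11/10) = 5025/5632, so the residue is 5025/11264.
At the order-1 pole 1/2 set g(α) = (α - (1/2))*f(α) = (9*α/5 - 30/11)/(α + 11/10)**3.
Simple pole: residue = g(a) at a = 1/2, which is -5025/11264.
List the singular points by increasing real part (a conjugate pair: the negative imaginary part first).


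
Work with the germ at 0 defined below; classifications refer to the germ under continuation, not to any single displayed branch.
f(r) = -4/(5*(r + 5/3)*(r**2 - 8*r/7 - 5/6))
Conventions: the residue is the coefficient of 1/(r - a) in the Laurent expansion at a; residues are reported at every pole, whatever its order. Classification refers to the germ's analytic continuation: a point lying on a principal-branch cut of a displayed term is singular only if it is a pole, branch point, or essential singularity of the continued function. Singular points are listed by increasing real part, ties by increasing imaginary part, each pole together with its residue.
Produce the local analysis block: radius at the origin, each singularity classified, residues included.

Denominator factor (r**2 - 8*r/7 - 5/6): discriminant 682/147, real irrational roots 4/7 + (1/42)*sqrt(2046) and 4/7 - (1/42)*sqrt(2046); poles of order 1, moduli 4/7 + (1/42)*sqrt(2046) and -4/7 + (1/42)*sqrt(2046).
Denominator factor (r + 5/3): pole of order 1 at -5/3, modulus 5/3.
The radius of convergence is the smallest modulus among the singular points: -4/7 + (1/42)*sqrt(2046).
At the order-1 pole -5/3 set g(r) = (r - (-5/3))*f(r) = -4/(5*(r**2 - 8*r/7 - 5/6)).
Simple pole: residue = g(a) at a = -5/3, which is -504/2425.
The factor r**2 - 8*r/7 - 5/6 splits as (r - a)(r - a') with a = 4/7 - (1/42)*sqrt(2046), a' = 4/7 + (1/42)*sqrt(2046). At the order-1 pole a set g(r) = (r - a)*f(r) = [-4/(5*(r + 5/3))] / (r - a').
Simple pole: residue = g(a) at a = 4/7 - (1/42)*sqrt(2046), which is 252/2425 + (3948/826925)*sqrt(2046).
The factor r**2 - 8*r/7 - 5/6 splits as (r - a)(r - a') with a = 4/7 + (1/42)*sqrt(2046), a' = 4/7 - (1/42)*sqrt(2046). At the order-1 pole a set g(r) = (r - a)*f(r) = [-4/(5*(r + 5/3))] / (r - a').
Simple pole: residue = g(a) at a = 4/7 + (1/42)*sqrt(2046), which is 252/2425 - (3948/826925)*sqrt(2046).
List the singular points by increasing real part (a conjugate pair: the negative imaginary part first).

Radius of convergence at 0: -4/7 + (1/42)*sqrt(2046).
At -5/3: a pole of order 1; residue -504/2425.
At 4/7 - (1/42)*sqrt(2046): a pole of order 1; residue 252/2425 + (3948/826925)*sqrt(2046).
At 4/7 + (1/42)*sqrt(2046): a pole of order 1; residue 252/2425 - (3948/826925)*sqrt(2046).


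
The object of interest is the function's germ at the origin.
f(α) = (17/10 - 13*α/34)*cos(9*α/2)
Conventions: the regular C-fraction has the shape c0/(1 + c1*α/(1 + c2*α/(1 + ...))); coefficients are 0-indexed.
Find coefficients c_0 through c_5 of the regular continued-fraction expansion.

The regular C-fraction coefficients are [17/10, 65/289, -6799001/150280, 23409/520, 2535975/13598002, 150973355/3929822578].

Taylor coefficients (expand at 0): a_0 = 17/10, a_1 = -13/34, a_2 = -1377/80, a_3 = 1053/272, a_4 = 37179/1280, a_5 = -28431/4352.
c0 = a_0 = 17/10. Peel one level at a time: if S = 1 + c*α/S' with S'(0) = 1, then c is the α-coefficient of S and S' = c*α/(S - 1).
S_1 = c0/f = 1 + (65/289)*α + (6799001/668168)*α^2 + ...; c1 = 65/289.
S_2 = c1*α/(S_1 - 1) = 1 + (-6799001/150280)*α + (550719081/270400)*α^2 + ...; c2 = -6799001/150280.
S_3 = c2*α/(S_2 - 1) = 1 + (23409/520)*α + (-913302135/108784016)*α^2 + ...; c3 = 23409/520.
S_4 = c3*α/(S_3 - 1) = 1 + (2535975/13598002)*α + (-1324791190125/184905658392004)*α^2 + ...; c4 = 2535975/13598002.
S_5 = c4*α/(S_4 - 1) = 1 + (150973355/3929822578)*α + ...; c5 = 150973355/3929822578.


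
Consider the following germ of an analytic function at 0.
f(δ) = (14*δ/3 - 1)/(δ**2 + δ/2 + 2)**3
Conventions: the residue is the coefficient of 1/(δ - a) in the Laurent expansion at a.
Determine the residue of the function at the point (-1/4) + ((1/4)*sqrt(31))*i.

The residue is ((416/29791)*sqrt(31))*i.

The factor δ**2 + δ/2 + 2 splits as (δ - a)(δ - a') with a = (-1/4) + ((1/4)*sqrt(31))*i, a' = (-1/4) - ((1/4)*sqrt(31))*i. At the order-3 pole a set g(δ) = (δ - a)^3*f(δ) = [14*δ/3 - 1] / (δ - a')^3.
Order-3 pole: residue = g''(a)/2; g''((-1/4) + ((1/4)*sqrt(31))*i) = ((832/29791)*sqrt(31))*i, so the residue is ((416/29791)*sqrt(31))*i.


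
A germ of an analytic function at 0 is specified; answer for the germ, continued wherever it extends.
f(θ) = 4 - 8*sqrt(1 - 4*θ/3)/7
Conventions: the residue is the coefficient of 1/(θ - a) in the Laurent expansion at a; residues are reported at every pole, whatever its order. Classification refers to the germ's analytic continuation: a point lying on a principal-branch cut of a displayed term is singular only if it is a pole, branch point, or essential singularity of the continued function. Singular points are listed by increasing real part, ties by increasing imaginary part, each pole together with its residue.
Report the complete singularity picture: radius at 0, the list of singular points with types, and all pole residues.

Radius of convergence at 0: 3/4.
At 3/4: an algebraic (square-root) branch point.

Branch term (-8/7)*sqrt(1 - θ/(3/4)): its argument vanishes at θ = 3/4, a square-root branch point, modulus 3/4.
The radius of convergence is the smallest modulus among the singular points: 3/4.


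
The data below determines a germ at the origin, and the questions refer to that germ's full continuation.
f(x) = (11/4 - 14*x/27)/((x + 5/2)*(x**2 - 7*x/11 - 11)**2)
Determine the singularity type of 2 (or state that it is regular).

The point is a regular point.

Denominator factors: x + 5/2 = 9/2 at x = 2; x**2 - 7*x/11 - 11 = -91/11 at x = 2 — none vanishes.
So the germ continues analytically to 2.


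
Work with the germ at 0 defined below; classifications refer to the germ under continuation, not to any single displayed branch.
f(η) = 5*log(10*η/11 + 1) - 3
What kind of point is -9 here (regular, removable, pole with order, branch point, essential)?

The point is a regular point.

There is no denominator, hence no pole anywhere.
Branch term log(1 - η/(-11/10)): argument at -9 is -79/11, nonzero, so -9 is not its branch point (a point on a principal cut is still regular for the continued germ).
So the germ continues analytically to -9.


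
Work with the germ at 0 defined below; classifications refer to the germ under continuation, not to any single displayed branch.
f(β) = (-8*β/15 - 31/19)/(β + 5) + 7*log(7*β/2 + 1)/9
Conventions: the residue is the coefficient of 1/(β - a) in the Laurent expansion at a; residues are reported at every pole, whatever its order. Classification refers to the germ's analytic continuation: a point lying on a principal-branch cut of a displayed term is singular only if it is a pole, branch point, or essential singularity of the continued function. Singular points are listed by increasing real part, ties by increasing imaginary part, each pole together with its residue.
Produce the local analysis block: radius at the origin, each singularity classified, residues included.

Radius of convergence at 0: 2/7.
At -5: a pole of order 1; residue 59/57.
At -2/7: a logarithmic branch point.

Denominator factor (β + 5): pole of order 1 at -5, modulus 5.
Branch term (7/9)*log(1 - β/(-2/7)): its argument vanishes at β = -2/7, a logarithmic branch point, modulus 2/7.
The radius of convergence is the smallest modulus among the singular points: 2/7.
The branch term is analytic at -5 and contributes nothing to the residue; only the rational part matters.
At the order-1 pole -5 set g(β) = (β - (-5))*(rational part) = -8*β/15 - 31/19.
Simple pole: residue = g(a) at a = -5, which is 59/57.
List the singular points by increasing real part (a conjugate pair: the negative imaginary part first).


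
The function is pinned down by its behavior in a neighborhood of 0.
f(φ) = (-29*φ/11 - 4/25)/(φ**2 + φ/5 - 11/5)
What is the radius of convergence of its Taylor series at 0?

The radius of convergence is -1/10 + (1/10)*sqrt(221).

Denominator factor (φ**2 + φ/5 - 11/5): discriminant 221/25, real irrational roots -1/10 + (1/10)*sqrt(221) and -1/10 - (1/10)*sqrt(221); poles of order 1, moduli -1/10 + (1/10)*sqrt(221) and 1/10 + (1/10)*sqrt(221).
The radius of convergence is the smallest modulus among the singular points: -1/10 + (1/10)*sqrt(221).


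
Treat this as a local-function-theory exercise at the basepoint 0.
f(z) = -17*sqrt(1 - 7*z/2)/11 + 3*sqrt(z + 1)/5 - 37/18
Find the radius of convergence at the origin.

The radius of convergence is 2/7.

Branch term (3/5)*sqrt(1 - z/(-1)): its argument vanishes at z = -1, a square-root branch point, modulus 1.
Branch term (-17/11)*sqrt(1 - z/(2/7)): its argument vanishes at z = 2/7, a square-root branch point, modulus 2/7.
The radius of convergence is the smallest modulus among the singular points: 2/7.


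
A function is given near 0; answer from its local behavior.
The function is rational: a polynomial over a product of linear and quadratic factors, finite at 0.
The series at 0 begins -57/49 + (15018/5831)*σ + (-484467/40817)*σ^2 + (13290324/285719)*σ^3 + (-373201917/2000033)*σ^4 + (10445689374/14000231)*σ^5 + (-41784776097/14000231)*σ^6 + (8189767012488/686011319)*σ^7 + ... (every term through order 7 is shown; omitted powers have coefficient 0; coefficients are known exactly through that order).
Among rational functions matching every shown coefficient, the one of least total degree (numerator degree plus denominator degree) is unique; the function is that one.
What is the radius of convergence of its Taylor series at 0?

No rational of total degree below 4 reproduces all 8 coefficients; solving the [1/3] Pade equations on them gives f(σ) = (-25*σ/17 - 19/12)/((σ - 7/3)**2*(σ + 1/4)), whose expansion matches every shown term.
Denominator factor (σ + 1/4): pole of order 1 at -1/4, modulus 1/4.
Denominator factor (σ - 7/3)^2: pole of order 2 at 7/3, modulus 7/3.
The radius of convergence is the smallest modulus among the singular points: 1/4.

The radius of convergence is 1/4.


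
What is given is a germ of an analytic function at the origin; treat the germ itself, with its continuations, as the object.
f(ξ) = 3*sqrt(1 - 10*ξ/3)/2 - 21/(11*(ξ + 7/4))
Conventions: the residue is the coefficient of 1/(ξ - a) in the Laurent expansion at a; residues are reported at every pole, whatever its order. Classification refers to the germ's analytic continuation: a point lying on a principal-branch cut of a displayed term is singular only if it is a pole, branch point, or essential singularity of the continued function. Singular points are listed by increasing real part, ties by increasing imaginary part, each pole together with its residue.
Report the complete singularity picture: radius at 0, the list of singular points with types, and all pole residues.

Denominator factor (ξ + 7/4): pole of order 1 at -7/4, modulus 7/4.
Branch term (3/2)*sqrt(1 - ξ/(3/10)): its argument vanishes at ξ = 3/10, a square-root branch point, modulus 3/10.
The radius of convergence is the smallest modulus among the singular points: 3/10.
The branch term is analytic at -7/4 and contributes nothing to the residue; only the rational part matters.
At the order-1 pole -7/4 set g(ξ) = (ξ - (-7/4))*(rational part) = -21/11.
Simple pole: residue = g(a) at a = -7/4, which is -21/11.
List the singular points by increasing real part (a conjugate pair: the negative imaginary part first).

Radius of convergence at 0: 3/10.
At -7/4: a pole of order 1; residue -21/11.
At 3/10: an algebraic (square-root) branch point.


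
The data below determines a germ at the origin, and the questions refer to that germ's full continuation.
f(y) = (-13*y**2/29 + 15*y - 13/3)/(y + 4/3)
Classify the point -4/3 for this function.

The denominator factor y + 4/3 vanishes at -4/3 and appears to the power 1; the numerator there equals -6559/261, nonzero, and no other factor vanishes.
Hence a pole whose order is the multiplicity, 1.

The point is a pole of order 1.


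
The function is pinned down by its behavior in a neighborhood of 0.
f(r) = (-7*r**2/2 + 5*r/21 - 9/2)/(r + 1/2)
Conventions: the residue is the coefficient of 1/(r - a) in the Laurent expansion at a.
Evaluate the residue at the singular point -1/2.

At the order-1 pole -1/2 set g(r) = (r - (-1/2))*f(r) = -7*r**2/2 + 5*r/21 - 9/2.
Simple pole: residue = g(a) at a = -1/2, which is -923/168.

The residue is -923/168.


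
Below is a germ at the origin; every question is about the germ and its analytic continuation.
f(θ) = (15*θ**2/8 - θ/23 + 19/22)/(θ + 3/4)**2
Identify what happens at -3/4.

The denominator factor θ + 3/4 vanishes at -3/4 and appears to the power 2; the numerator there equals 63179/32384, nonzero, and no other factor vanishes.
Hence a pole whose order is the multiplicity, 2.

The point is a pole of order 2.


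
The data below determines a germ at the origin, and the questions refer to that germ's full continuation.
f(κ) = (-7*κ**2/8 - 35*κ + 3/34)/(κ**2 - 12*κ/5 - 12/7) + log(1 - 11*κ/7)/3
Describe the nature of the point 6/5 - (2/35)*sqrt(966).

The point is a pole of order 1.

The denominator factor κ**2 - 12*κ/5 - 12/7 vanishes at 6/5 - (2/35)*sqrt(966) and appears to the power 1; the numerator there equals -19521/425 + (53/25)*sqrt(966), nonzero, and no other factor vanishes.
The branch terms are analytic at this point.
Hence a pole whose order is the multiplicity, 1.


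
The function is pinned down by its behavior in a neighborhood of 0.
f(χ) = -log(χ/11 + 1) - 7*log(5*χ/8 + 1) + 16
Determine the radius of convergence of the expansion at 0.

The radius of convergence is 8/5.

Branch term (-1)*log(1 - χ/(-11)): its argument vanishes at χ = -11, a logarithmic branch point, modulus 11.
Branch term (-7)*log(1 - χ/(-8/5)): its argument vanishes at χ = -8/5, a logarithmic branch point, modulus 8/5.
The radius of convergence is the smallest modulus among the singular points: 8/5.


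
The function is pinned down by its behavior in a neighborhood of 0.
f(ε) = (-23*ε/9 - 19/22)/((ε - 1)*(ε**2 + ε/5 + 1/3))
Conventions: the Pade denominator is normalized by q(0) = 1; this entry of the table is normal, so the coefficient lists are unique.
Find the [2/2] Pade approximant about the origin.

The Pade approximant has numerator coefficients [57/22, 987889909/78555444, 4939449545/314221776]; denominator coefficients [1, 8895307/5951170, 50055367/23804680].

Taylor coefficients needed (expand at 0): a_0 = 57/22, a_1 = 1436/165, a_2 = -2258/825, a_3 = -10657/750, a_4 = 556753/20625.
Write the denominator as Q(ε) = 1 + q1*ε + q2*ε^2. Requiring Q*f - P = O(ε^5) with deg P <= 2 kills the coefficients of ε^3..ε^4 in Q*f:
  ε^3: a_3 + q1*a_2 + q2*a_1 = 0, i.e. -10657/750 + (-2258/825)*q1 + (1436/165)*q2 = 0.
  ε^4: a_4 + q1*a_3 + q2*a_2 = 0, i.e. 556753/20625 + (-10657/750)*q1 + (-2258/825)*q2 = 0.
Solving this linear system: q1 = 8895307/5951170, q2 = 50055367/23804680.
The numerator is Q*f truncated at degree 2: P0 = a_0 = 57/22; P1 = a_1 + q1*a_0 = 987889909/78555444; P2 = a_2 + q1*a_1 + q2*a_0 = 4939449545/314221776.


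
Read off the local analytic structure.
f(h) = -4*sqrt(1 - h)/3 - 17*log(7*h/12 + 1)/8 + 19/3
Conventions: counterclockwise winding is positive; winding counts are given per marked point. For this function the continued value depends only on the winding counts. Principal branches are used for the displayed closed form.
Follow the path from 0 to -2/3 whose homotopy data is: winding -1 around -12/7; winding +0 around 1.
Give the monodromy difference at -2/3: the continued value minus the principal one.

Continued minus principal equals (17/4)*pi*i.

The rational part is single-valued and drops out of the difference; each branch term changes only by its own monodromy.
(-4/3)*sqrt(1 - h/(1)): winding +0 is even, the square root returns to the same sheet, contribution 0.
(-17/8)*log(1 - h/(-12/7)): each positive loop around -12/7 adds 2*pi*i to the log, so winding -1 contributes (-17/8)*(-1)*2*pi*i = (17/4)*pi*i.
Summing the contributions at h = -2/3 gives (17/4)*pi*i.


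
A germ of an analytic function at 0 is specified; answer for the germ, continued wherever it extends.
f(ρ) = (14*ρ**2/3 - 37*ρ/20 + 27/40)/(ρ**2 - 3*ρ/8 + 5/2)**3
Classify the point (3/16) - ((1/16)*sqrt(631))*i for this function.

The denominator factor ρ**2 - 3*ρ/8 + 5/2 vanishes at (3/16) - ((1/16)*sqrt(631))*i and appears to the power 3; the numerator there equals (-1057/96) + ((1/160)*sqrt(631))*i, nonzero, and no other factor vanishes.
Hence a pole whose order is the multiplicity, 3.

The point is a pole of order 3.


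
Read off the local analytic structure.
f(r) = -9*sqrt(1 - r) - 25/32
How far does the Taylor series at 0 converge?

Branch term (-9)*sqrt(1 - r/(1)): its argument vanishes at r = 1, a square-root branch point, modulus 1.
The radius of convergence is the smallest modulus among the singular points: 1.

The radius of convergence is 1.


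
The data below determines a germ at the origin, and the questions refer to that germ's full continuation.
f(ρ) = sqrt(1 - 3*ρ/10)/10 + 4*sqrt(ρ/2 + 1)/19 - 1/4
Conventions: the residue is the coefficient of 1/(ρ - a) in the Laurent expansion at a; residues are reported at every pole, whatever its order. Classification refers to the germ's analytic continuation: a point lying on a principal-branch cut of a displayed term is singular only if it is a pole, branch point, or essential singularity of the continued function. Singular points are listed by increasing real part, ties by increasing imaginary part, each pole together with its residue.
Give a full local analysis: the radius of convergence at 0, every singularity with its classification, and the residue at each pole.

Radius of convergence at 0: 2.
At -2: an algebraic (square-root) branch point.
At 10/3: an algebraic (square-root) branch point.

Branch term (1/10)*sqrt(1 - ρ/(10/3)): its argument vanishes at ρ = 10/3, a square-root branch point, modulus 10/3.
Branch term (4/19)*sqrt(1 - ρ/(-2)): its argument vanishes at ρ = -2, a square-root branch point, modulus 2.
The radius of convergence is the smallest modulus among the singular points: 2.
List the singular points by increasing real part (a conjugate pair: the negative imaginary part first).


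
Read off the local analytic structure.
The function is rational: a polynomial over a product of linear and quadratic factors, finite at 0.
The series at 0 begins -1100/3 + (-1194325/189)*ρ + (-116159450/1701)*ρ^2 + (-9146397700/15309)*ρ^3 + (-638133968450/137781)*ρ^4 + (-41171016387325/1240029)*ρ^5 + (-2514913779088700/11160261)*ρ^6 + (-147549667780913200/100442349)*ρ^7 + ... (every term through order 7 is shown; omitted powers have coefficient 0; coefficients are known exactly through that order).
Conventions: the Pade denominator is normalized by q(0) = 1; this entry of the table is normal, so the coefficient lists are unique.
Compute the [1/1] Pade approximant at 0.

Taylor coefficients needed (read off): a_0 = -1100/3, a_1 = -1194325/189, a_2 = -116159450/1701.
Write the denominator as Q(ρ) = 1 + q1*ρ. Requiring Q*f - P = O(ρ^3) with deg P <= 1 kills the coefficients of ρ^2..ρ^2 in Q*f:
  ρ^2: a_2 + q1*a_1 = 0, i.e. -116159450/1701 + (-1194325/189)*q1 = 0.
Solving this linear system: q1 = -422398/39087.
The numerator is Q*f truncated at degree 1: P0 = a_0 = -1100/3; P1 = a_1 + q1*a_0 = -644829625/273609.

The Pade approximant has numerator coefficients [-1100/3, -644829625/273609]; denominator coefficients [1, -422398/39087].


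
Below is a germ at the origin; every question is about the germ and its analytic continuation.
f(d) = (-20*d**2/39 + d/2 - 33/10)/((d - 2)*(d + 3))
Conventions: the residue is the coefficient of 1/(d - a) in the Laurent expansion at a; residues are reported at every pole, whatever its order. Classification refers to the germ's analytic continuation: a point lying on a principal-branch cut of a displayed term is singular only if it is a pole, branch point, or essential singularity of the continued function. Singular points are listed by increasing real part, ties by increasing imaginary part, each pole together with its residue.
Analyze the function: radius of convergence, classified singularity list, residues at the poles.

Denominator factor (d + 3): pole of order 1 at -3, modulus 3.
Denominator factor (d - 2): pole of order 1 at 2, modulus 2.
The radius of convergence is the smallest modulus among the singular points: 2.
At the order-1 pole -3 set g(d) = (d - (-3))*f(d) = (-20*d**2/39 + d/2 - 33/10)/(d - 2).
Simple pole: residue = g(a) at a = -3, which is 612/325.
At the order-1 pole 2 set g(d) = (d - (2))*f(d) = (-20*d**2/39 + d/2 - 33/10)/(d + 3).
Simple pole: residue = g(a) at a = 2, which is -1697/1950.
List the singular points by increasing real part (a conjugate pair: the negative imaginary part first).

Radius of convergence at 0: 2.
At -3: a pole of order 1; residue 612/325.
At 2: a pole of order 1; residue -1697/1950.


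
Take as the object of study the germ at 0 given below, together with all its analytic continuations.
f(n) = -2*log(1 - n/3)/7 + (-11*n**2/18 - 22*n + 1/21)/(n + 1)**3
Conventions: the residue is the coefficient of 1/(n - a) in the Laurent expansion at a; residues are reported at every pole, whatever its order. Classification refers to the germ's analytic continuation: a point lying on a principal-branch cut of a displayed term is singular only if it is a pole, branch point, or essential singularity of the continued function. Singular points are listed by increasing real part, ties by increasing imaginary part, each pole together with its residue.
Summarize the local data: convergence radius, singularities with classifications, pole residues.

Denominator factor (n + 1)^3: pole of order 3 at -1, modulus 1.
Branch term (-2/7)*log(1 - n/(3)): its argument vanishes at n = 3, a logarithmic branch point, modulus 3.
The radius of convergence is the smallest modulus among the singular points: 1.
The branch term is analytic at -1 and contributes nothing to the residue; only the rational part matters.
At the order-3 pole -1 set g(n) = (n - (-1))^3*(rational part) = -11*n**2/18 - 22*n + 1/21.
Order-3 pole: residue = g''(a)/2; g''(-1) = -11/9, so the residue is -11/18.
List the singular points by increasing real part (a conjugate pair: the negative imaginary part first).

Radius of convergence at 0: 1.
At -1: a pole of order 3; residue -11/18.
At 3: a logarithmic branch point.


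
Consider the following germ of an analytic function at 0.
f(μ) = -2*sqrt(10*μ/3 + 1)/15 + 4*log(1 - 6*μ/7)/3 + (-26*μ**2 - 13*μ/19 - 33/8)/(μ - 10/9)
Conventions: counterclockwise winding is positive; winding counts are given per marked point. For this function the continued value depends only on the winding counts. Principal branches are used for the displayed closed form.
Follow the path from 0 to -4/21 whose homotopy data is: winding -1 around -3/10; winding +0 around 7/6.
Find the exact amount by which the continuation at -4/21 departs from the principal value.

Continued minus principal equals (4/315)*sqrt(161).

The rational part is single-valued and drops out of the difference; each branch term changes only by its own monodromy.
(4/3)*log(1 - μ/(7/6)): winding 0 around 7/6, so this term returns to its principal value, contribution 0.
(-2/15)*sqrt(1 - μ/(-3/10)): winding -1 is odd, the square root flips sign, contributing -2*(-2/15)*sqrt(1 - (-4/21)/(-3/10)) = -2*(-2/15)*sqrt(23/63) = (4/315)*sqrt(161).
Summing the contributions at μ = -4/21 gives (4/315)*sqrt(161).


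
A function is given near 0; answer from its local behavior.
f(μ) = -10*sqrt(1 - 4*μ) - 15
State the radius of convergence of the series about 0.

Branch term (-10)*sqrt(1 - μ/(1/4)): its argument vanishes at μ = 1/4, a square-root branch point, modulus 1/4.
The radius of convergence is the smallest modulus among the singular points: 1/4.

The radius of convergence is 1/4.


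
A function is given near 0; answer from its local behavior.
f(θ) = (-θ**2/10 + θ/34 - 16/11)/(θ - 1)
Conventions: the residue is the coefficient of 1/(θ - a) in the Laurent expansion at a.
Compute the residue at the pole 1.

At the order-1 pole 1 set g(θ) = (θ - (1))*f(θ) = -θ**2/10 + θ/34 - 16/11.
Simple pole: residue = g(a) at a = 1, which is -1426/935.

The residue is -1426/935.


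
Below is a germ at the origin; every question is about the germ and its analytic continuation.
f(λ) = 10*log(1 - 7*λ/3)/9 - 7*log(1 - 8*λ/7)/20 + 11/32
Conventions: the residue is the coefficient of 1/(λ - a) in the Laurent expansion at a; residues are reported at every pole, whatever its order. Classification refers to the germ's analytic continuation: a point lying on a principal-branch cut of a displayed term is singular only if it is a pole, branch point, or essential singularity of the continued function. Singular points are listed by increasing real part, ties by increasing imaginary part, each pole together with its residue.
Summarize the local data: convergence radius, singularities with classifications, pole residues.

Radius of convergence at 0: 3/7.
At 3/7: a logarithmic branch point.
At 7/8: a logarithmic branch point.

Branch term (-7/20)*log(1 - λ/(7/8)): its argument vanishes at λ = 7/8, a logarithmic branch point, modulus 7/8.
Branch term (10/9)*log(1 - λ/(3/7)): its argument vanishes at λ = 3/7, a logarithmic branch point, modulus 3/7.
The radius of convergence is the smallest modulus among the singular points: 3/7.
List the singular points by increasing real part (a conjugate pair: the negative imaginary part first).
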